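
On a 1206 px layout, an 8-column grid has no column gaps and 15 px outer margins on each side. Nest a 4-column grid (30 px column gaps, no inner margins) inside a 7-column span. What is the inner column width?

Outer content = 1206 − 2·15 = 1176 px.
With no column gaps, each column is 1176/8 = 147 px.
7-column span = 7·147 = 1029 px.
1029 − 3·30 = 939; ÷4 gives d = 234.75 px.

234.75 px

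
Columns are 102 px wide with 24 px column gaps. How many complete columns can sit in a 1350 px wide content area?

k columns need k·102 + (k−1)·24 = k·126 − 24.
k·126 − 24 ≤ 1350 → k ≤ 1374 / 126 ≈ 10.90, so k = 10.

10 columns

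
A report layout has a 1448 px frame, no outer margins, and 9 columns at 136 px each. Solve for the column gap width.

28 px

9·136 + 8g = 1448 → 8g = 224 → g = 28 px.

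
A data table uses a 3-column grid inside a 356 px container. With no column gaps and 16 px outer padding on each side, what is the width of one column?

Subtract both margins: 356 − 2·16 = 324 px.
With no column gaps, each column is 324/3 = 108 px.

108 px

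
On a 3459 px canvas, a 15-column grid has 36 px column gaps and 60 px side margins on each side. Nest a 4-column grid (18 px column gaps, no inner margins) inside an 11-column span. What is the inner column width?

596.25 px

Outer content = 3459 − 2·60 = 3339 px.
15 columns + 14 column gaps: 15c + 14·36 = 3339.
15c = 3339 − 504 = 2835, so c = 189 px.
Span of 11: 11·189 + 10·36 = 2079 + 360 = 2439 px.
4 columns + 3 column gaps: 4d + 3·18 = 2439.
4d = 2439 − 54 = 2385, so d = 596.25 px.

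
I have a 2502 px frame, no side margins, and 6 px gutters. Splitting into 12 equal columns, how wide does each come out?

Subtracting 11 gutters of 6 leaves 2436 for 12 columns, so c = 203 px.

203 px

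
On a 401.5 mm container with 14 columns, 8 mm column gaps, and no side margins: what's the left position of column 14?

14c + 13·8 = 401.5 → 14c = 297.5 → c = 21.25 mm.
Before column 14: 13 columns + 13 column gaps.
Offset = 13·(21.25 + 8) = 13·29.25 = 380.25 mm.

380.25 mm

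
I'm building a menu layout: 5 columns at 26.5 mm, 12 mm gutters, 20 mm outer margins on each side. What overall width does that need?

Canvas = 2·20 + 5·26.5 + 4·12 = 40 + 132.5 + 48 = 220.5 mm.

220.5 mm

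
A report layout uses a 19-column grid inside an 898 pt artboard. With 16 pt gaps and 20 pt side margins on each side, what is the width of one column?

30 pt

Take off 40 pt of margins, leaving 858 pt.
Subtracting 18 gaps of 16 leaves 570 for 19 columns, so c = 30 pt.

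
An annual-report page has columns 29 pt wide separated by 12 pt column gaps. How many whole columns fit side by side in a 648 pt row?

16 columns

Each extra column adds 29 + 12 = 41 pt.
(648 + 12) / 41 = 16.10, so 16 columns fit.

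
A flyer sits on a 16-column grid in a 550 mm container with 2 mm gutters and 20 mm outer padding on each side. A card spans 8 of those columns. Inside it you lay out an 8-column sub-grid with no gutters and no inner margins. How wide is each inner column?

Inside the margins: 550 − 40 = 510 mm.
16c + 15·2 = 510 → 16c = 480 → c = 30 mm.
Span of 8: 8·30 + 7·2 = 240 + 14 = 254 mm.
254 / 8 = 31.75 mm per column.

31.75 mm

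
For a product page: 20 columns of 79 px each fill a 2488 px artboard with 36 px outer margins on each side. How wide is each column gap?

44 px

Subtract both margins: 2488 − 2·36 = 2416 px.
Columns use 1580 px, leaving 836 px across 19 column gaps = 44 px each.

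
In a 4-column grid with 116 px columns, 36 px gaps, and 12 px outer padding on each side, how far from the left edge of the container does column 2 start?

Column 2 starts at margin + 1·(column + gutter) = 12 + 1·152 = 164 px.

164 px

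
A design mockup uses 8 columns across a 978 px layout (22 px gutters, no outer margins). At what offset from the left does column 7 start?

750 px

Subtracting 7 gutters of 22 leaves 824 for 8 columns, so c = 103 px.
Each column+gutter stride is 125 px; with no margin, 6 of them is 750 px.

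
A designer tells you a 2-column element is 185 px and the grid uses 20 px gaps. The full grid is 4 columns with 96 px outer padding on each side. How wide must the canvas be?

185 − 1·20 = 165; ÷2 gives c = 82.5 px.
Canvas = 2·96 + 4·82.5 + 3·20 = 192 + 330 + 60 = 582 px.

582 px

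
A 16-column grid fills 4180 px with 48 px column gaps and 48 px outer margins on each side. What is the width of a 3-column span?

726.75 px

Content width = 4180 − 2·48 = 4084 px.
Subtracting 15 column gaps of 48 leaves 3364 for 16 columns, so c = 210.25 px.
3-column span = 3·210.25 + 2·48 = 726.75 px.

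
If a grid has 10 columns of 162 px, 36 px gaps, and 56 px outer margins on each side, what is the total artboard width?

Adding margins, columns and gutters: 112 + 1620 + 324 = 2056 px.

2056 px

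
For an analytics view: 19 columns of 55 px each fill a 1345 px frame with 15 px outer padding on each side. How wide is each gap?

15 px

Take off 30 px of margins, leaving 1315 px.
Columns use 1045 px, leaving 270 px across 18 gaps = 15 px each.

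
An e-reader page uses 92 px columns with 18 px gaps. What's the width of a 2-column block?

202 px

2-column span = 2·92 + 1·18 = 202 px.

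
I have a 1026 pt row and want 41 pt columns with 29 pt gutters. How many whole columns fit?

15 columns

k columns need k·41 + (k−1)·29 = k·70 − 29.
k·70 − 29 ≤ 1026 → k ≤ 1055 / 70 ≈ 15.07, so k = 15.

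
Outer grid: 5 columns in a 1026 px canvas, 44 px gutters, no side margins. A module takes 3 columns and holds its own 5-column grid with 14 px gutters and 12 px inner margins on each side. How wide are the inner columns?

103.6 px

Subtracting 4 gutters of 44 leaves 850 for 5 columns, so c = 170 px.
3 columns plus 2 gutters: 510 + 88 = 598 px.
Inner content = 598 − 2·12 = 574 px.
Subtracting 4 gutters of 14 leaves 518 for 5 columns, so d = 103.6 px.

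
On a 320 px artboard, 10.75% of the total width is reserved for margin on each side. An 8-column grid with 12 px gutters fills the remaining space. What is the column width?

Margins: 10.75% × 320 = 34.4 px each, so content = 320 − 68.8 = 251.2 px.
Subtracting 7 gutters of 12 leaves 167.2 for 8 columns, so c = 20.9 px.

20.9 px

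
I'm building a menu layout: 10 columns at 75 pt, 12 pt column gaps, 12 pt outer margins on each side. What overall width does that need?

Total width: 2·12 + 10·75 + 9·12 = 882 pt.

882 pt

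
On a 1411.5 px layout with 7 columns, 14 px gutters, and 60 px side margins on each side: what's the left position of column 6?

Inside the margins: 1411.5 − 120 = 1291.5 px.
7c + 6·14 = 1291.5 → 7c = 1207.5 → c = 172.5 px.
Each column+gutter stride is 186.5 px; 5 of them past the 60 px margin is 60 + 932.5 = 992.5 px.

992.5 px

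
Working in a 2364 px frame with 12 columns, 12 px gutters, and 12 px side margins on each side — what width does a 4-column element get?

Content width = 2364 − 2·12 = 2340 px.
12 columns + 11 gutters: 12c + 11·12 = 2340.
12c = 2340 − 132 = 2208, so c = 184 px.
4 columns plus 3 gutters: 736 + 36 = 772 px.

772 px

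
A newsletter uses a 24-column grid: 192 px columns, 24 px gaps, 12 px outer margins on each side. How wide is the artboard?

Adding margins, columns and gutters: 24 + 4608 + 552 = 5184 px.

5184 px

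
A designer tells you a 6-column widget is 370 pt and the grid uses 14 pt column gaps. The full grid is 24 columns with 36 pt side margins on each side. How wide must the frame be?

1594 pt

6c + 5·14 = 370 → 6c = 300 → c = 50 pt.
Total width: 2·36 + 24·50 + 23·14 = 1594 pt.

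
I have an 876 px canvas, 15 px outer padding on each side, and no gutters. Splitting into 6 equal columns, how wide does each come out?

Content width = 876 − 2·15 = 846 px.
846 / 6 = 141 px per column.

141 px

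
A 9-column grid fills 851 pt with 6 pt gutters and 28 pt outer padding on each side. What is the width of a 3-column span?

Subtract both margins: 851 − 2·28 = 795 pt.
9c + 8·6 = 795 → 9c = 747 → c = 83 pt.
3 columns plus 2 gutters: 249 + 12 = 261 pt.

261 pt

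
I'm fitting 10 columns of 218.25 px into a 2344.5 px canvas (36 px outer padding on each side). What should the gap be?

10 px

Subtract both margins: 2344.5 − 2·36 = 2272.5 px.
10·218.25 + 9g = 2272.5 → 9g = 90 → g = 10 px.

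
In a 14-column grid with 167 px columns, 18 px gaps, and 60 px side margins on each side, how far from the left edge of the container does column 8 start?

Column 8 starts at margin + 7·(column + gutter) = 60 + 7·185 = 1355 px.

1355 px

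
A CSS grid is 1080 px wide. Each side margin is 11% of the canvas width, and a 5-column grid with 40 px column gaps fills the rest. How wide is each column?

1080 × (1 − 2·11%) = 1080 × 78% = 842.4 px for the columns.
842.4 − 4·40 = 682.4; ÷5 gives c = 136.48 px.

136.48 px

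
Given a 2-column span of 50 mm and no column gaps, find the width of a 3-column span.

75 mm

50 / 2 = 25 mm per column.
3-column span = 3·25 = 75 mm.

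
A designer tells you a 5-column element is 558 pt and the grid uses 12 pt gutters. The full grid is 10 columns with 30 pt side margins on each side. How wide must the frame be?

1188 pt

5 columns + 4 gutters: 5c + 4·12 = 558.
5c = 558 − 48 = 510, so c = 102 pt.
Adding margins, columns and gutters: 60 + 1020 + 108 = 1188 pt.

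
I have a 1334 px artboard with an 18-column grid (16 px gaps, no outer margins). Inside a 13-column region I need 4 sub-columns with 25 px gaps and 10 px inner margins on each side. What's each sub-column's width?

216 px

1334 − 17·16 = 1062; ÷18 gives c = 59 px.
13-column span = 13·59 + 12·16 = 959 px.
Inner content = 959 − 2·10 = 939 px.
4d + 3·25 = 939 → 4d = 864 → d = 216 px.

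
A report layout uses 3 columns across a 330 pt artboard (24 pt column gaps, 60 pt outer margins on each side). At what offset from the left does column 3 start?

216 pt

Subtract both margins: 330 − 2·60 = 210 pt.
210 − 2·24 = 162; ÷3 gives c = 54 pt.
Each column+gutter stride is 78 pt; 2 of them past the 60 pt margin is 60 + 156 = 216 pt.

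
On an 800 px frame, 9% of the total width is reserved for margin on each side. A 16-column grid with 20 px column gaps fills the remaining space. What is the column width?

800 × (1 − 2·9%) = 800 × 82% = 656 px for the columns.
Subtracting 15 column gaps of 20 leaves 356 for 16 columns, so c = 22.25 px.

22.25 px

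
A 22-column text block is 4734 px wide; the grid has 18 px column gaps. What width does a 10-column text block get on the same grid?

22c + 21·18 = 4734 → 22c = 4356 → c = 198 px.
10-column span = 10·198 + 9·18 = 2142 px.

2142 px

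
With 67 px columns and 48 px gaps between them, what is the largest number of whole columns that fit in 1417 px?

Each extra column adds 67 + 48 = 115 px.
(1417 + 48) / 115 = 12.74, so 12 columns fit.

12 columns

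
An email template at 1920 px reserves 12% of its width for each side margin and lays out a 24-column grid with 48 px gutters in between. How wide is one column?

14.8 px

Each margin = 12% of 1920 = 230.4 px; content = 1920 − 2·230.4 = 1459.2 px.
24 columns + 23 gutters: 24c + 23·48 = 1459.2.
24c = 1459.2 − 1104 = 355.2, so c = 14.8 px.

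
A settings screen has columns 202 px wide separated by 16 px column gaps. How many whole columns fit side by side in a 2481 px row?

k columns need k·202 + (k−1)·16 = k·218 − 16.
k·218 − 16 ≤ 2481 → k ≤ 2497 / 218 ≈ 11.45, so k = 11.

11 columns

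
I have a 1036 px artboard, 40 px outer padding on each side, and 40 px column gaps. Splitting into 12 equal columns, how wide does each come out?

Take off 80 px of margins, leaving 956 px.
12c + 11·40 = 956 → 12c = 516 → c = 43 px.

43 px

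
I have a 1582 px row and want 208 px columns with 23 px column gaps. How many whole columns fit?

Each extra column adds 208 + 23 = 231 px.
(1582 + 23) / 231 = 6.95, so 6 columns fit.

6 columns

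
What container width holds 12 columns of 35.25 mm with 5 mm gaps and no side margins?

478 mm

Total width: 12·35.25 + 11·5 = 478 mm.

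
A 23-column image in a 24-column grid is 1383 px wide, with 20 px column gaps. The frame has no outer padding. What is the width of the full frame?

1444 px

23 columns + 22 column gaps: 23c + 22·20 = 1383.
23c = 1383 − 440 = 943, so c = 41 px.
Frame = 24·41 + 23·20 = 984 + 460 = 1444 px.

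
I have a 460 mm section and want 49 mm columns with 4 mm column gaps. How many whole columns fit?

8 columns

k columns need k·49 + (k−1)·4 = k·53 − 4.
k·53 − 4 ≤ 460 → k ≤ 464 / 53 ≈ 8.75, so k = 8.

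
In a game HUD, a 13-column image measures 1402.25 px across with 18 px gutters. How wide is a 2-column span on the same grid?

13 columns + 12 gutters: 13c + 12·18 = 1402.25.
13c = 1402.25 − 216 = 1186.25, so c = 91.25 px.
Span of 2: 2·91.25 + 1·18 = 182.5 + 18 = 200.5 px.

200.5 px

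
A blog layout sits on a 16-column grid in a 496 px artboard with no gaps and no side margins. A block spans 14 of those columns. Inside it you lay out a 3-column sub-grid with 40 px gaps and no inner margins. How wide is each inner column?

With no gaps, each column is 496/16 = 31 px.
With no gaps, 14 columns span 14·31 = 434 px.
3 columns + 2 gaps: 3d + 2·40 = 434.
3d = 434 − 80 = 354, so d = 118 px.

118 px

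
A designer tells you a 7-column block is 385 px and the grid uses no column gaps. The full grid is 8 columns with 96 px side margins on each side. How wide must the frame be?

With no column gaps, each column is 385/7 = 55 px.
Total width: 2·96 + 8·55 = 632 px.

632 px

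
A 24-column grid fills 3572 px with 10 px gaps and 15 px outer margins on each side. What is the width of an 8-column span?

1174 px

Inside the margins: 3572 − 30 = 3542 px.
Subtracting 23 gaps of 10 leaves 3312 for 24 columns, so c = 138 px.
8 columns plus 7 gaps: 1104 + 70 = 1174 px.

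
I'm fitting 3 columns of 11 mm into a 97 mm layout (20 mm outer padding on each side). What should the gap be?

Content width = 97 − 2·20 = 57 mm.
3 columns take 3·11 = 33 mm; remaining 24 splits into 2 gaps.
g = 24 / 2 = 12 mm.

12 mm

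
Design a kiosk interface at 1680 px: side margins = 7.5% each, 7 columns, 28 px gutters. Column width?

180 px

1680 × (1 − 2·7.5%) = 1680 × 85% = 1428 px for the columns.
1428 − 6·28 = 1260; ÷7 gives c = 180 px.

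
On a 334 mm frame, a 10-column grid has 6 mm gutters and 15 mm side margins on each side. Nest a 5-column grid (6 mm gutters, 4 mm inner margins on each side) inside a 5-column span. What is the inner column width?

23.4 mm

Take off 30 mm of margins, leaving 304 mm.
Subtracting 9 gutters of 6 leaves 250 for 10 columns, so c = 25 mm.
5 columns plus 4 gutters: 125 + 24 = 149 mm.
Inner content = 149 − 2·4 = 141 mm.
141 − 4·6 = 117; ÷5 gives d = 23.4 mm.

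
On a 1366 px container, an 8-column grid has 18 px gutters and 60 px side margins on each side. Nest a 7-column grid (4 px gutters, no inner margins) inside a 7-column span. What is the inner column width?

Inside the margins: 1366 − 120 = 1246 px.
1246 − 7·18 = 1120; ÷8 gives c = 140 px.
7-column span = 7·140 + 6·18 = 1088 px.
7 columns + 6 gutters: 7d + 6·4 = 1088.
7d = 1088 − 24 = 1064, so d = 152 px.

152 px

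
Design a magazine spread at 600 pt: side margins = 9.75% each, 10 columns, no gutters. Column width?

48.3 pt

Each margin = 9.75% of 600 = 58.5 pt; content = 600 − 2·58.5 = 483 pt.
10c = 483 → c = 48.3 pt.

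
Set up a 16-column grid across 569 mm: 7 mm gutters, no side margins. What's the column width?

16 columns + 15 gutters: 16c + 15·7 = 569.
16c = 569 − 105 = 464, so c = 29 mm.

29 mm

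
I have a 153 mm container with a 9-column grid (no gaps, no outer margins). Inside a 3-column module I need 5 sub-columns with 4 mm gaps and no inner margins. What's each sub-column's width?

7 mm

With no gaps, each column is 153/9 = 17 mm.
With no gaps, 3 columns span 3·17 = 51 mm.
Subtracting 4 gaps of 4 leaves 35 for 5 columns, so d = 7 mm.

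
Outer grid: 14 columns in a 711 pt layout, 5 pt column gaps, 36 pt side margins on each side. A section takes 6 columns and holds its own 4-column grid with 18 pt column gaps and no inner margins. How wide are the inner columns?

54.25 pt

Inside the margins: 711 − 72 = 639 pt.
14c + 13·5 = 639 → 14c = 574 → c = 41 pt.
Span of 6: 6·41 + 5·5 = 246 + 25 = 271 pt.
271 − 3·18 = 217; ÷4 gives d = 54.25 pt.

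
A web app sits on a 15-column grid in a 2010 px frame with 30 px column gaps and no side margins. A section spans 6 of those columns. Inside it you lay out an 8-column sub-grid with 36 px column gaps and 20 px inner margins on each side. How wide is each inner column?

61.75 px

Subtracting 14 column gaps of 30 leaves 1590 for 15 columns, so c = 106 px.
6 columns plus 5 column gaps: 636 + 150 = 786 px.
Inner content = 786 − 2·20 = 746 px.
8d + 7·36 = 746 → 8d = 494 → d = 61.75 px.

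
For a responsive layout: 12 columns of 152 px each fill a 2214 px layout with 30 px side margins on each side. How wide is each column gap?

30 px

Inside the margins: 2214 − 60 = 2154 px.
12·152 + 11g = 2154 → 11g = 330 → g = 30 px.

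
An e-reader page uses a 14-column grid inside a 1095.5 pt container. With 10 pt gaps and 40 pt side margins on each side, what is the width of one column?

Content width = 1095.5 − 2·40 = 1015.5 pt.
14 columns + 13 gaps: 14c + 13·10 = 1015.5.
14c = 1015.5 − 130 = 885.5, so c = 63.25 pt.

63.25 pt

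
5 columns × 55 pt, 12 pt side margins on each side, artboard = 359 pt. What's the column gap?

15 pt

Subtract both margins: 359 − 2·12 = 335 pt.
Columns use 275 pt, leaving 60 pt across 4 column gaps = 15 pt each.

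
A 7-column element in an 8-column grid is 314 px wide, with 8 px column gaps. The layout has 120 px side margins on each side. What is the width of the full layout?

600 px

7 columns + 6 column gaps: 7c + 6·8 = 314.
7c = 314 − 48 = 266, so c = 38 px.
Layout = 2·120 + 8·38 + 7·8 = 240 + 304 + 56 = 600 px.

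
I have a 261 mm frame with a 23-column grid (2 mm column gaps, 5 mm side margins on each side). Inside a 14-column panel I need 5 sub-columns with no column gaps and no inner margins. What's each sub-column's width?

Inside the margins: 261 − 10 = 251 mm.
23c + 22·2 = 251 → 23c = 207 → c = 9 mm.
14 columns plus 13 column gaps: 126 + 26 = 152 mm.
With no column gaps, each column is 152/5 = 30.4 mm.

30.4 mm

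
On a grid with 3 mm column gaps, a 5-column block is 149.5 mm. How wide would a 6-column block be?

180 mm

Subtracting 4 column gaps of 3 leaves 137.5 for 5 columns, so c = 27.5 mm.
6 columns plus 5 column gaps: 165 + 15 = 180 mm.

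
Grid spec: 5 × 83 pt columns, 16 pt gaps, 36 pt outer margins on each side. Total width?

Total width: 2·36 + 5·83 + 4·16 = 551 pt.

551 pt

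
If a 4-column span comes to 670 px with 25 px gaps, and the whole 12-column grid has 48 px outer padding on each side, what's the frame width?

670 − 3·25 = 595; ÷4 gives c = 148.75 px.
Total width: 2·48 + 12·148.75 + 11·25 = 2156 px.

2156 px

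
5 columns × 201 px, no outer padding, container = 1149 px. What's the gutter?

5·201 + 4g = 1149 → 4g = 144 → g = 36 px.

36 px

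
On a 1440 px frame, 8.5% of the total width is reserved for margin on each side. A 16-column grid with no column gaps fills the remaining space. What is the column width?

74.7 px

1440 × (1 − 2·8.5%) = 1440 × 83% = 1195.2 px for the columns.
With no column gaps, each column is 1195.2/16 = 74.7 px.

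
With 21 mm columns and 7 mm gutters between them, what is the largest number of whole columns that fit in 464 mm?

16 columns

k columns need k·21 + (k−1)·7 = k·28 − 7.
k·28 − 7 ≤ 464 → k ≤ 471 / 28 ≈ 16.82, so k = 16.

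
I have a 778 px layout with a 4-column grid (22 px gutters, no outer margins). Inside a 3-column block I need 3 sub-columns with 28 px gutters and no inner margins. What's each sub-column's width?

Subtracting 3 gutters of 22 leaves 712 for 4 columns, so c = 178 px.
3-column span = 3·178 + 2·22 = 578 px.
Subtracting 2 gutters of 28 leaves 522 for 3 columns, so d = 174 px.

174 px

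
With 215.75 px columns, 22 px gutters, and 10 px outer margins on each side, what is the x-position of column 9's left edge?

1912 px

Before column 9: the margin + 8 columns + 8 gutters.
Offset = 10 + 8·(215.75 + 22) = 10 + 1902 = 1912 px.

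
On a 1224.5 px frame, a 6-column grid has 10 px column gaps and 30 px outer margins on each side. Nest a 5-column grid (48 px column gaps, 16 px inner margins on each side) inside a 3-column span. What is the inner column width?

Outer content = 1224.5 − 2·30 = 1164.5 px.
6c + 5·10 = 1164.5 → 6c = 1114.5 → c = 185.75 px.
3-column span = 3·185.75 + 2·10 = 577.25 px.
Inner content = 577.25 − 2·16 = 545.25 px.
545.25 − 4·48 = 353.25; ÷5 gives d = 70.65 px.

70.65 px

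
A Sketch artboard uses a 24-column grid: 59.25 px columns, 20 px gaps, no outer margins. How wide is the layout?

Total width: 24·59.25 + 23·20 = 1882 px.

1882 px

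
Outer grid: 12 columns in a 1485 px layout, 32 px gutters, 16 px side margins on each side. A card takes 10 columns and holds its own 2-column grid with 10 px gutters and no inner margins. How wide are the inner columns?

597.75 px

Subtract both margins: 1485 − 2·16 = 1453 px.
1453 − 11·32 = 1101; ÷12 gives c = 91.75 px.
10-column span = 10·91.75 + 9·32 = 1205.5 px.
2d + 1·10 = 1205.5 → 2d = 1195.5 → d = 597.75 px.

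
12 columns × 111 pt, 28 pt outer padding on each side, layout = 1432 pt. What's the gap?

4 pt

Subtract both margins: 1432 − 2·28 = 1376 pt.
Columns use 1332 pt, leaving 44 pt across 11 gaps = 4 pt each.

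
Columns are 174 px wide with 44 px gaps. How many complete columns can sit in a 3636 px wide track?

Each extra column adds 174 + 44 = 218 px.
(3636 + 44) / 218 = 16.88, so 16 columns fit.

16 columns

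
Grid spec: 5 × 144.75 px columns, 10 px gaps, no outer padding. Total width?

763.75 px

Container = 5·144.75 + 4·10 = 723.75 + 40 = 763.75 px.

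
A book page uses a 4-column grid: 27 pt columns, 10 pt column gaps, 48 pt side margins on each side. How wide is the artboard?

234 pt

Adding margins, columns and gutters: 96 + 108 + 30 = 234 pt.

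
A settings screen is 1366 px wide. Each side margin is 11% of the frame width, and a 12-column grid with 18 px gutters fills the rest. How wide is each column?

72.29 px

Each margin = 11% of 1366 = 150.26 px; content = 1366 − 2·150.26 = 1065.48 px.
12c + 11·18 = 1065.48 → 12c = 867.48 → c = 72.29 px.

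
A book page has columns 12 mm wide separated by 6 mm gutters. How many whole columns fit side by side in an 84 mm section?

Each extra column adds 12 + 6 = 18 mm.
(84 + 6) / 18 = 5.00, so 5 columns fit.

5 columns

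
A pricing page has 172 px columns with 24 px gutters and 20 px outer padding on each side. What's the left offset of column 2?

Each column+gutter stride is 196 px; 1 of them past the 20 px margin is 20 + 196 = 216 px.

216 px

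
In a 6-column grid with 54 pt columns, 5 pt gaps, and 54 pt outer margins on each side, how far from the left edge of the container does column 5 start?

290 pt

Before column 5: the margin + 4 columns + 4 gaps.
Offset = 54 + 4·(54 + 5) = 54 + 236 = 290 pt.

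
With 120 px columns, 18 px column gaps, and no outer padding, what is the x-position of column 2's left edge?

Each column+gutter stride is 138 px; with no margin, 1 of them is 138 px.

138 px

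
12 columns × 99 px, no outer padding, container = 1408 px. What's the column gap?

20 px

Columns use 1188 px, leaving 220 px across 11 column gaps = 20 px each.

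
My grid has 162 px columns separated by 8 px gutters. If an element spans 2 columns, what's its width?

332 px

2-column span = 2·162 + 1·8 = 332 px.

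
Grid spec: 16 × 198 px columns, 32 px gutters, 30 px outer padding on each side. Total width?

3708 px

Total width: 2·30 + 16·198 + 15·32 = 3708 px.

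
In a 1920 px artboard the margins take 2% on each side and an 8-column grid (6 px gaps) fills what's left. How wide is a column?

1920 × (1 − 2·2%) = 1920 × 96% = 1843.2 px for the columns.
8c + 7·6 = 1843.2 → 8c = 1801.2 → c = 225.15 px.

225.15 px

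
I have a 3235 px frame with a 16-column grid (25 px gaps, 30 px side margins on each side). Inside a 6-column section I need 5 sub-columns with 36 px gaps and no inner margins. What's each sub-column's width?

Subtract both margins: 3235 − 2·30 = 3175 px.
16c + 15·25 = 3175 → 16c = 2800 → c = 175 px.
Span of 6: 6·175 + 5·25 = 1050 + 125 = 1175 px.
5d + 4·36 = 1175 → 5d = 1031 → d = 206.2 px.

206.2 px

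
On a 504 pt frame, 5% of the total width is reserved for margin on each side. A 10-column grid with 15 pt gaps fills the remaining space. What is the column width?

31.86 pt

Margins: 5% × 504 = 25.2 pt each, so content = 504 − 50.4 = 453.6 pt.
Subtracting 9 gaps of 15 leaves 318.6 for 10 columns, so c = 31.86 pt.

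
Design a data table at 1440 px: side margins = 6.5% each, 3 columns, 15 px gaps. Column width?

Each margin = 6.5% of 1440 = 93.6 px; content = 1440 − 2·93.6 = 1252.8 px.
1252.8 − 2·15 = 1222.8; ÷3 gives c = 407.6 px.

407.6 px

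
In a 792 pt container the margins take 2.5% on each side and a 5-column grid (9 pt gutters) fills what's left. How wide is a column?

143.28 pt

Margins: 2.5% × 792 = 19.8 pt each, so content = 792 − 39.6 = 752.4 pt.
Subtracting 4 gutters of 9 leaves 716.4 for 5 columns, so c = 143.28 pt.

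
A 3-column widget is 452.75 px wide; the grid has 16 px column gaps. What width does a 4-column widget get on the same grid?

3 columns + 2 column gaps: 3c + 2·16 = 452.75.
3c = 452.75 − 32 = 420.75, so c = 140.25 px.
4 columns plus 3 column gaps: 561 + 48 = 609 px.

609 px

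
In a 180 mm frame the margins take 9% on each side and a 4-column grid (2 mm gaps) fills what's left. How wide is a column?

35.4 mm

Margins: 9% × 180 = 16.2 mm each, so content = 180 − 32.4 = 147.6 mm.
4c + 3·2 = 147.6 → 4c = 141.6 → c = 35.4 mm.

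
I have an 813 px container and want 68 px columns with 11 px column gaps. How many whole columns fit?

Each extra column adds 68 + 11 = 79 px.
(813 + 11) / 79 = 10.43, so 10 columns fit.

10 columns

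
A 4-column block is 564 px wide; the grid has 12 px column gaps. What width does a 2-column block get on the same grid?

4 columns + 3 column gaps: 4c + 3·12 = 564.
4c = 564 − 36 = 528, so c = 132 px.
Span of 2: 2·132 + 1·12 = 264 + 12 = 276 px.

276 px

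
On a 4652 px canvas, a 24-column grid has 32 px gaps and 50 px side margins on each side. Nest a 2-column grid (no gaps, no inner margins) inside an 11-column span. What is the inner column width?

Take off 100 px of margins, leaving 4552 px.
24c + 23·32 = 4552 → 24c = 3816 → c = 159 px.
Span of 11: 11·159 + 10·32 = 1749 + 320 = 2069 px.
2069 / 2 = 1034.5 px per column.

1034.5 px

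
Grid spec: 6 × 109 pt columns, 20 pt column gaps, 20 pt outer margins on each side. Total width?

Total width: 2·20 + 6·109 + 5·20 = 794 pt.

794 pt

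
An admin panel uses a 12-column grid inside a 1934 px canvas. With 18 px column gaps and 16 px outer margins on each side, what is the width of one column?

142 px

Content width = 1934 − 2·16 = 1902 px.
12c + 11·18 = 1902 → 12c = 1704 → c = 142 px.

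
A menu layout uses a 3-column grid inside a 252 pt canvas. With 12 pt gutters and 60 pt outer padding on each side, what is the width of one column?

Subtract both margins: 252 − 2·60 = 132 pt.
Subtracting 2 gutters of 12 leaves 108 for 3 columns, so c = 36 pt.

36 pt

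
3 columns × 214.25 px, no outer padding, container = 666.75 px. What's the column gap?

Columns use 642.75 px, leaving 24 px across 2 column gaps = 12 px each.

12 px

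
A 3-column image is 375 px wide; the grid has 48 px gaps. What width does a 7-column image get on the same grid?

939 px

3c + 2·48 = 375 → 3c = 279 → c = 93 px.
7-column span = 7·93 + 6·48 = 939 px.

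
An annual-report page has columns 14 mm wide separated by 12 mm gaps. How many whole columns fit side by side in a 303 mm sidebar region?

12 columns

k columns need k·14 + (k−1)·12 = k·26 − 12.
k·26 − 12 ≤ 303 → k ≤ 315 / 26 ≈ 12.12, so k = 12.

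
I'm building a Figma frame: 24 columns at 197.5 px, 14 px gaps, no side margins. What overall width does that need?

Summing: 4740 + 322 = 5062 px.

5062 px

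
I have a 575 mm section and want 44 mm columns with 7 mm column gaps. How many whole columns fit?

11 columns

k columns need k·44 + (k−1)·7 = k·51 − 7.
k·51 − 7 ≤ 575 → k ≤ 582 / 51 ≈ 11.41, so k = 11.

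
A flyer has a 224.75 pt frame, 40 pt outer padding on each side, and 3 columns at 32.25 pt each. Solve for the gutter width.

24 pt

Content width = 224.75 − 2·40 = 144.75 pt.
Columns use 96.75 pt, leaving 48 pt across 2 gutters = 24 pt each.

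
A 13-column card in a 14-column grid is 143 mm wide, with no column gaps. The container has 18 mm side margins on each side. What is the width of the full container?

190 mm

13c = 143 → c = 11 mm.
Total width: 2·18 + 14·11 = 190 mm.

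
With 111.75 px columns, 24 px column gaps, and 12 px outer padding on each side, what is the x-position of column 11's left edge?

1369.5 px

Before column 11: the margin + 10 columns + 10 column gaps.
Offset = 12 + 10·(111.75 + 24) = 12 + 1357.5 = 1369.5 px.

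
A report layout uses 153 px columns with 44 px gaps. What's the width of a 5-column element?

Span of 5: 5·153 + 4·44 = 765 + 176 = 941 px.

941 px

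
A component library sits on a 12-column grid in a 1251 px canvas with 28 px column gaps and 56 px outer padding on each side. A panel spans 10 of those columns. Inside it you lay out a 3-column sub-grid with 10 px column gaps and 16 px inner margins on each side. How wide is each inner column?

Inside the margins: 1251 − 112 = 1139 px.
12 columns + 11 column gaps: 12c + 11·28 = 1139.
12c = 1139 − 308 = 831, so c = 69.25 px.
10 columns plus 9 column gaps: 692.5 + 252 = 944.5 px.
Inner content = 944.5 − 2·16 = 912.5 px.
912.5 − 2·10 = 892.5; ÷3 gives d = 297.5 px.

297.5 px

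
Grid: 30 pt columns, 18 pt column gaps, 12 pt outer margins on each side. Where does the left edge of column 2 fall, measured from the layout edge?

60 pt

Column 2 starts at margin + 1·(column + gutter) = 12 + 1·48 = 60 pt.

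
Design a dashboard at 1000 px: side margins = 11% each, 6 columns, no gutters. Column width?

130 px

Each margin = 11% of 1000 = 110 px; content = 1000 − 2·110 = 780 px.
780 / 6 = 130 px per column.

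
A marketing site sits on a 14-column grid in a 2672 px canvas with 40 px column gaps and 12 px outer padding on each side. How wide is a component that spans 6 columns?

Subtract both margins: 2672 − 2·12 = 2648 px.
14c + 13·40 = 2648 → 14c = 2128 → c = 152 px.
6-column span = 6·152 + 5·40 = 1112 px.

1112 px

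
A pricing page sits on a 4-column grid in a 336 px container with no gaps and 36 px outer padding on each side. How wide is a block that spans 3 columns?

198 px

Take off 72 px of margins, leaving 264 px.
With no gaps, each column is 264/4 = 66 px.
With no gaps, 3 columns span 3·66 = 198 px.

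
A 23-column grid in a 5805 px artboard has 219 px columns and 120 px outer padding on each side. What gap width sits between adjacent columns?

Take off 240 px of margins, leaving 5565 px.
Columns use 5037 px, leaving 528 px across 22 gaps = 24 px each.

24 px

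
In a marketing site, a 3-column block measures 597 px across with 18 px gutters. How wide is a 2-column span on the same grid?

597 − 2·18 = 561; ÷3 gives c = 187 px.
Span of 2: 2·187 + 1·18 = 374 + 18 = 392 px.

392 px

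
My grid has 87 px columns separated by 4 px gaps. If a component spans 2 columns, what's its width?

178 px

Span of 2: 2·87 + 1·4 = 174 + 4 = 178 px.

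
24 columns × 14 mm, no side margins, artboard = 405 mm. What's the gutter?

3 mm

24 columns take 24·14 = 336 mm; remaining 69 splits into 23 gutters.
g = 69 / 23 = 3 mm.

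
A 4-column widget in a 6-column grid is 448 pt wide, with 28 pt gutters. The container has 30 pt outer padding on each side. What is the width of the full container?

746 pt

4c + 3·28 = 448 → 4c = 364 → c = 91 pt.
Total width: 2·30 + 6·91 + 5·28 = 746 pt.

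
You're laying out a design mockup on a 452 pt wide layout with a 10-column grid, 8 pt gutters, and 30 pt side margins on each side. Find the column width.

32 pt

Inside the margins: 452 − 60 = 392 pt.
Subtracting 9 gutters of 8 leaves 320 for 10 columns, so c = 32 pt.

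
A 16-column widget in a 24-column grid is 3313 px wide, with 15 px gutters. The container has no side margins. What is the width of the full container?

3313 − 15·15 = 3088; ÷16 gives c = 193 px.
Total width: 24·193 + 23·15 = 4977 px.

4977 px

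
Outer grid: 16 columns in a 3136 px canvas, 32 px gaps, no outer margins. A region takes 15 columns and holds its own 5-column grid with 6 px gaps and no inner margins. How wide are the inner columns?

16c + 15·32 = 3136 → 16c = 2656 → c = 166 px.
15 columns plus 14 gaps: 2490 + 448 = 2938 px.
5d + 4·6 = 2938 → 5d = 2914 → d = 582.8 px.

582.8 px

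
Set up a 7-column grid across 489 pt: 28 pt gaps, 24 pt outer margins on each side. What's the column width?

39 pt

Inside the margins: 489 − 48 = 441 pt.
441 − 6·28 = 273; ÷7 gives c = 39 pt.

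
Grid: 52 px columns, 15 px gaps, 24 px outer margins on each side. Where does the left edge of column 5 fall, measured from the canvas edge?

Each column+gutter stride is 67 px; 4 of them past the 24 px margin is 24 + 268 = 292 px.

292 px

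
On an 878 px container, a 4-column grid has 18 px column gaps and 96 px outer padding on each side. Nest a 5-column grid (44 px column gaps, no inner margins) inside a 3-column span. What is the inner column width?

66.8 px

Inside the margins: 878 − 192 = 686 px.
4c + 3·18 = 686 → 4c = 632 → c = 158 px.
3 columns plus 2 column gaps: 474 + 36 = 510 px.
5d + 4·44 = 510 → 5d = 334 → d = 66.8 px.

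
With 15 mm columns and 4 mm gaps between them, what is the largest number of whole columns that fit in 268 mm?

14 columns

Each extra column adds 15 + 4 = 19 mm.
(268 + 4) / 19 = 14.32, so 14 columns fit.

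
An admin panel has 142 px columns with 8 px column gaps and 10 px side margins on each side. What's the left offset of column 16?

Column 16 starts at margin + 15·(column + gutter) = 10 + 15·150 = 2260 px.

2260 px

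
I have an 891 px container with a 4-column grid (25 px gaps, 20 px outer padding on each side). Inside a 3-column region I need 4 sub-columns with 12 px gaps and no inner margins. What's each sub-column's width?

149 px

Inside the margins: 891 − 40 = 851 px.
851 − 3·25 = 776; ÷4 gives c = 194 px.
3 columns plus 2 gaps: 582 + 50 = 632 px.
632 − 3·12 = 596; ÷4 gives d = 149 px.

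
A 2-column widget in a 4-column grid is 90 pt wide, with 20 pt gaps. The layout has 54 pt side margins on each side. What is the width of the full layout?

308 pt

2 columns + 1 gap: 2c + 1·20 = 90.
2c = 90 − 20 = 70, so c = 35 pt.
Adding margins, columns and gutters: 108 + 140 + 60 = 308 pt.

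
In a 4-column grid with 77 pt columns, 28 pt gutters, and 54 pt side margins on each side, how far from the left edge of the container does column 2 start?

159 pt

Before column 2: the margin + 1 column + 1 gutter.
Offset = 54 + 1·(77 + 28) = 54 + 105 = 159 pt.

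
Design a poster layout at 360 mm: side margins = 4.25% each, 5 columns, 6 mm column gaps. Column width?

360 × (1 − 2·4.25%) = 360 × 91.5% = 329.4 mm for the columns.
Subtracting 4 column gaps of 6 leaves 305.4 for 5 columns, so c = 61.08 mm.

61.08 mm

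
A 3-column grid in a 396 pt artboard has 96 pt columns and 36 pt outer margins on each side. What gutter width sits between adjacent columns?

Take off 72 pt of margins, leaving 324 pt.
3·96 + 2g = 324 → 2g = 36 → g = 18 pt.

18 pt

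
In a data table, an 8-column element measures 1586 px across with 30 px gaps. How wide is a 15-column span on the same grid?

3000 px

8 columns + 7 gaps: 8c + 7·30 = 1586.
8c = 1586 − 210 = 1376, so c = 172 px.
15-column span = 15·172 + 14·30 = 3000 px.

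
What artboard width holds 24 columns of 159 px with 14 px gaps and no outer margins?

Artboard = 24·159 + 23·14 = 3816 + 322 = 4138 px.

4138 px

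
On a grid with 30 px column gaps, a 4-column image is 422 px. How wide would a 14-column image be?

4c + 3·30 = 422 → 4c = 332 → c = 83 px.
14 columns plus 13 column gaps: 1162 + 390 = 1552 px.

1552 px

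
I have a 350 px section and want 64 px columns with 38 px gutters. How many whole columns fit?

3 columns: 3·64 + 2·38 = 268 px ≤ 350.
4 columns: 370 px > 350. So 3.

3 columns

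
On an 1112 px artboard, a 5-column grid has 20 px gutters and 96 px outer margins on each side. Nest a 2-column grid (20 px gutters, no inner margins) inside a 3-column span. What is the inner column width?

Outer content = 1112 − 2·96 = 920 px.
920 − 4·20 = 840; ÷5 gives c = 168 px.
3-column span = 3·168 + 2·20 = 544 px.
2 columns + 1 gutter: 2d + 1·20 = 544.
2d = 544 − 20 = 524, so d = 262 px.

262 px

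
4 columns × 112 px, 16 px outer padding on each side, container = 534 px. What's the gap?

Content width = 534 − 2·16 = 502 px.
Columns use 448 px, leaving 54 px across 3 gaps = 18 px each.

18 px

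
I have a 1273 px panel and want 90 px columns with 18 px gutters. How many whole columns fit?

11 columns

Each extra column adds 90 + 18 = 108 px.
(1273 + 18) / 108 = 11.95, so 11 columns fit.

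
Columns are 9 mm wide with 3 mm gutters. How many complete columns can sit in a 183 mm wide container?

15 columns: 15·9 + 14·3 = 177 mm ≤ 183.
16 columns: 189 mm > 183. So 15.

15 columns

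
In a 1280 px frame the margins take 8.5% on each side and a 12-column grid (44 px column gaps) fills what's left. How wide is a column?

Each margin = 8.5% of 1280 = 108.8 px; content = 1280 − 2·108.8 = 1062.4 px.
Subtracting 11 column gaps of 44 leaves 578.4 for 12 columns, so c = 48.2 px.

48.2 px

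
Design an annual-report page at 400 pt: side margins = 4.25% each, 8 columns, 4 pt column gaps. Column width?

400 × (1 − 2·4.25%) = 400 × 91.5% = 366 pt for the columns.
8 columns + 7 column gaps: 8c + 7·4 = 366.
8c = 366 − 28 = 338, so c = 42.25 pt.

42.25 pt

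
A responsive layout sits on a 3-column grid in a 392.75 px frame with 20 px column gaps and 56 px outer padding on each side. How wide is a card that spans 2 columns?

180.5 px

Take off 112 px of margins, leaving 280.75 px.
Subtracting 2 column gaps of 20 leaves 240.75 for 3 columns, so c = 80.25 px.
2-column span = 2·80.25 + 1·20 = 180.5 px.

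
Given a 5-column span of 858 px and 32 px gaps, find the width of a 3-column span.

502 px

Subtracting 4 gaps of 32 leaves 730 for 5 columns, so c = 146 px.
3-column span = 3·146 + 2·32 = 502 px.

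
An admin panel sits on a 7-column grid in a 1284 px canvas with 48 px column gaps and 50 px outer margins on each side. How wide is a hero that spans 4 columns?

656 px

Take off 100 px of margins, leaving 1184 px.
Subtracting 6 column gaps of 48 leaves 896 for 7 columns, so c = 128 px.
Span of 4: 4·128 + 3·48 = 512 + 144 = 656 px.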